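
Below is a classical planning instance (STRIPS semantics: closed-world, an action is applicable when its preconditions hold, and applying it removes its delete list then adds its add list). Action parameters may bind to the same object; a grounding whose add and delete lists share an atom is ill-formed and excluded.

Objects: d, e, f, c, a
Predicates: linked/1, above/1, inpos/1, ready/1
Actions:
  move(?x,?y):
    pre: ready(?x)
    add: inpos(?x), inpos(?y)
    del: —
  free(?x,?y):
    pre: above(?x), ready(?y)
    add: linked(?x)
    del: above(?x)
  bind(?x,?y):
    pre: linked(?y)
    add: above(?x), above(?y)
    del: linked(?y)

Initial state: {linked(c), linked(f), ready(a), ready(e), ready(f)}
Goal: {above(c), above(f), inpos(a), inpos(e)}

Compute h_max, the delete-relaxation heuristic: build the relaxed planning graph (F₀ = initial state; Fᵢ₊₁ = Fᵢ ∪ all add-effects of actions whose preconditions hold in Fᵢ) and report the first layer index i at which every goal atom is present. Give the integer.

F0 = init (5 atoms)
F1 = F0 ∪ {above(a), above(c), above(d), above(e), above(f), inpos(a), inpos(c), inpos(d), inpos(e), inpos(f)}  (15 atoms)
goal ⊆ F1  ⇒  h_max = 1

1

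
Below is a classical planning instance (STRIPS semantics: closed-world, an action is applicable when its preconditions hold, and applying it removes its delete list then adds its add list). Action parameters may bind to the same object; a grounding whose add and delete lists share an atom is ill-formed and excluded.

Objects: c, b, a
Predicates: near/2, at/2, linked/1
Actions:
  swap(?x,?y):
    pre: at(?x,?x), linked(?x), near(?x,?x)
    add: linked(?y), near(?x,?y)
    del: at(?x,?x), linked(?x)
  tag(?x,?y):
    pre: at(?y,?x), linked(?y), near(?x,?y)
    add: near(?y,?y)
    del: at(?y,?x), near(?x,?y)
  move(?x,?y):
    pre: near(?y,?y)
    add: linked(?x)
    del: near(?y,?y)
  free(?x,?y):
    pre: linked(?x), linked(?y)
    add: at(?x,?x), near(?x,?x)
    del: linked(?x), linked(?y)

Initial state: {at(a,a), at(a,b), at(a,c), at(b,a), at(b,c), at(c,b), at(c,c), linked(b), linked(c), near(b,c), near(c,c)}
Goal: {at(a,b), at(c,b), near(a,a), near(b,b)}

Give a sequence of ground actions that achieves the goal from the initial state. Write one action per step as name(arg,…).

1. swap(c,a)  →  {at(a,a), at(a,b), at(a,c), at(b,a), at(b,c), at(c,b), linked(a), linked(b), near(b,c), near(c,a), near(c,c)}
2. tag(c,a)  →  {at(a,a), at(a,b), at(b,a), at(b,c), at(c,b), linked(a), linked(b), near(a,a), near(b,c), near(c,c)}
3. free(b,b)  →  {at(a,a), at(a,b), at(b,a), at(b,b), at(b,c), at(c,b), linked(a), near(a,a), near(b,b), near(b,c), near(c,c)}

swap(c,a); tag(c,a); free(b,b)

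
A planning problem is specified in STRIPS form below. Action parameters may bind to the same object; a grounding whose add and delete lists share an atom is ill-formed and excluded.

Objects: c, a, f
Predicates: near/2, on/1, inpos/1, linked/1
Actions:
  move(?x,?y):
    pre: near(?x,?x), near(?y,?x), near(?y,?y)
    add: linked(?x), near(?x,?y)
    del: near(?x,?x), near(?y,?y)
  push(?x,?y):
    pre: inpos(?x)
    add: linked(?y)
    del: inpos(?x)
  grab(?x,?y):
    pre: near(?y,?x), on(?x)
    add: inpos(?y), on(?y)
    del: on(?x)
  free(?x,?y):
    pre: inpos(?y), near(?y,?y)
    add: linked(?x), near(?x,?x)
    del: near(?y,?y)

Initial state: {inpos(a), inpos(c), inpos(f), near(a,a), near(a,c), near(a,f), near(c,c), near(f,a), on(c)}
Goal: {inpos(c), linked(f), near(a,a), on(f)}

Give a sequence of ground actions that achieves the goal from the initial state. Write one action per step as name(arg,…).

1. push(a,f)  →  {inpos(c), inpos(f), linked(f), near(a,a), near(a,c), near(a,f), near(c,c), near(f,a), on(c)}
2. grab(c,a)  →  {inpos(a), inpos(c), inpos(f), linked(f), near(a,a), near(a,c), near(a,f), near(c,c), near(f,a), on(a)}
3. grab(a,f)  →  {inpos(a), inpos(c), inpos(f), linked(f), near(a,a), near(a,c), near(a,f), near(c,c), near(f,a), on(f)}

push(a,f); grab(c,a); grab(a,f)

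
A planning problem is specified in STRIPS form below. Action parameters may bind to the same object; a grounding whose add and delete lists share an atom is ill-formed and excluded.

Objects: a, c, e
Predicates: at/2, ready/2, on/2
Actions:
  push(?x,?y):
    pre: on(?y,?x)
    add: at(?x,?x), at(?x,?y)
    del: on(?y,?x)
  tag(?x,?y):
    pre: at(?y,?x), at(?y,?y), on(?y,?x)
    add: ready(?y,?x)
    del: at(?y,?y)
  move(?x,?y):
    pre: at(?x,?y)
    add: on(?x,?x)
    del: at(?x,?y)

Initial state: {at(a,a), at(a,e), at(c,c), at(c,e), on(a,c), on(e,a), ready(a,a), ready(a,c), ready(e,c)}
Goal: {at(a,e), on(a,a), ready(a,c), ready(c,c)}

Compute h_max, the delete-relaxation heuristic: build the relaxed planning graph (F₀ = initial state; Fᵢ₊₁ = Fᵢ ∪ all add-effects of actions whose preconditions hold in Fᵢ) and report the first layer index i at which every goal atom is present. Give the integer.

2

F0 = init (9 atoms)
F1 = F0 ∪ {at(c,a), on(a,a), on(c,c)}  (12 atoms)
F2 = F1 ∪ {ready(c,c)}  (13 atoms)
goal ⊆ F2  ⇒  h_max = 2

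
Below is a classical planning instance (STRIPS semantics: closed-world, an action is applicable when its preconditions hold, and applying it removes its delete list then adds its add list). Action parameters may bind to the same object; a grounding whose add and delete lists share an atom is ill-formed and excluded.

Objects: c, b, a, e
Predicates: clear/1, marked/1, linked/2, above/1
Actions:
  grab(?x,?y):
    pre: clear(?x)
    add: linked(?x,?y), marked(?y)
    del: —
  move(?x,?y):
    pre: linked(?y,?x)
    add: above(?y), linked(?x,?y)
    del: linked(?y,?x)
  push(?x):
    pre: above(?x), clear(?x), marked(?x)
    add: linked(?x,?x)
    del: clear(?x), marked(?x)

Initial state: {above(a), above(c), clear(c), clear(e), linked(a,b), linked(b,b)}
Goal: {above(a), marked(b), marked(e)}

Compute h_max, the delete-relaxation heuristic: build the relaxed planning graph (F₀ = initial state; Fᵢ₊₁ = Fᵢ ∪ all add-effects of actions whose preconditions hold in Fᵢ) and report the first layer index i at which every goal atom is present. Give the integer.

1

F0 = init (6 atoms)
F1 = F0 ∪ {linked(b,a), linked(c,a), linked(c,b), linked(c,c), linked(c,e), linked(e,a), linked(e,b), linked(e,c), linked(e,e), marked(a), marked(b), marked(c), marked(e)}  (19 atoms)
goal ⊆ F1  ⇒  h_max = 1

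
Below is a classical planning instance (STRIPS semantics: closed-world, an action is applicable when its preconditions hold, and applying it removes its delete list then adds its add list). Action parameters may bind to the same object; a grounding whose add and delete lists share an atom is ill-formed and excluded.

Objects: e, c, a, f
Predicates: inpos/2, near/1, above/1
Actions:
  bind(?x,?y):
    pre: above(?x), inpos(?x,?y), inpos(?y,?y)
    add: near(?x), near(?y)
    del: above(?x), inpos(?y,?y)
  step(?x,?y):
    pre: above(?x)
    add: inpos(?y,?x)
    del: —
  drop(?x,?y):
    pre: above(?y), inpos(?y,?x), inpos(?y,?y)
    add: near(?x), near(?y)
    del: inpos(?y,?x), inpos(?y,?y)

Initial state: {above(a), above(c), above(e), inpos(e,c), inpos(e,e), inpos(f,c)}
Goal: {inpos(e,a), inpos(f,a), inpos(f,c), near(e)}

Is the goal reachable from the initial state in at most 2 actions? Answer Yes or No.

1. bind(e,e)  →  {above(a), above(c), inpos(e,c), inpos(f,c), near(e)}
2. step(a,e)  →  {above(a), above(c), inpos(e,a), inpos(e,c), inpos(f,c), near(e)}
3. step(a,f)  →  {above(a), above(c), inpos(e,a), inpos(e,c), inpos(f,a), inpos(f,c), near(e)}
optimal plan length = 3; 3 > 2

No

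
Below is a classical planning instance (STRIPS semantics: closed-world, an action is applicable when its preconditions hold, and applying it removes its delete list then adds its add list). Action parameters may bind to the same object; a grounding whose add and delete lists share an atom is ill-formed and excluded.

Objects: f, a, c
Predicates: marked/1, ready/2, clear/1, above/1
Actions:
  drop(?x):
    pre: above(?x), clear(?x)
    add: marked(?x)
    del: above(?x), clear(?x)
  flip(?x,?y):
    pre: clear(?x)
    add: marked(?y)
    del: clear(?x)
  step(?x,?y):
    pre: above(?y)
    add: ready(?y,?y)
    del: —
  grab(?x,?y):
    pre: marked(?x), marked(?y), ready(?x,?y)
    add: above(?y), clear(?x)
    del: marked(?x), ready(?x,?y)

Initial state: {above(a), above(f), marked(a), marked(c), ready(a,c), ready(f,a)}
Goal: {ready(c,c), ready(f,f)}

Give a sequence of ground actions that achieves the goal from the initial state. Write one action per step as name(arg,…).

1. step(f,f)  →  {above(a), above(f), marked(a), marked(c), ready(a,c), ready(f,a), ready(f,f)}
2. grab(a,c)  →  {above(a), above(c), above(f), clear(a), marked(c), ready(f,a), ready(f,f)}
3. step(f,c)  →  {above(a), above(c), above(f), clear(a), marked(c), ready(c,c), ready(f,a), ready(f,f)}

step(f,f); grab(a,c); step(f,c)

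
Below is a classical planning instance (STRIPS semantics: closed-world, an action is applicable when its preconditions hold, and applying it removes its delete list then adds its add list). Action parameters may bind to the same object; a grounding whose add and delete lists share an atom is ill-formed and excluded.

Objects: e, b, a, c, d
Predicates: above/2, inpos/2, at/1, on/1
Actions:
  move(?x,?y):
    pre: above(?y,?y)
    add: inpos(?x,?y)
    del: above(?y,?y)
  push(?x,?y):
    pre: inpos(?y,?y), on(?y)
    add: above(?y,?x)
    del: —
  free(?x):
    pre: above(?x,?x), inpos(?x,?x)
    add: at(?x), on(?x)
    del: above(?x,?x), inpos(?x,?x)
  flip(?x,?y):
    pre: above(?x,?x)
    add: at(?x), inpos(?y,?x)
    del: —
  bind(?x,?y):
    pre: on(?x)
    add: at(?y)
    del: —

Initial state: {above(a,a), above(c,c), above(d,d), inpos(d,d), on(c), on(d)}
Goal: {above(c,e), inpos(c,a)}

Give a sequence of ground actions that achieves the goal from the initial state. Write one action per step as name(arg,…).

1. move(c,a)  →  {above(c,c), above(d,d), inpos(c,a), inpos(d,d), on(c), on(d)}
2. move(c,c)  →  {above(d,d), inpos(c,a), inpos(c,c), inpos(d,d), on(c), on(d)}
3. push(e,c)  →  {above(c,e), above(d,d), inpos(c,a), inpos(c,c), inpos(d,d), on(c), on(d)}

move(c,a); move(c,c); push(e,c)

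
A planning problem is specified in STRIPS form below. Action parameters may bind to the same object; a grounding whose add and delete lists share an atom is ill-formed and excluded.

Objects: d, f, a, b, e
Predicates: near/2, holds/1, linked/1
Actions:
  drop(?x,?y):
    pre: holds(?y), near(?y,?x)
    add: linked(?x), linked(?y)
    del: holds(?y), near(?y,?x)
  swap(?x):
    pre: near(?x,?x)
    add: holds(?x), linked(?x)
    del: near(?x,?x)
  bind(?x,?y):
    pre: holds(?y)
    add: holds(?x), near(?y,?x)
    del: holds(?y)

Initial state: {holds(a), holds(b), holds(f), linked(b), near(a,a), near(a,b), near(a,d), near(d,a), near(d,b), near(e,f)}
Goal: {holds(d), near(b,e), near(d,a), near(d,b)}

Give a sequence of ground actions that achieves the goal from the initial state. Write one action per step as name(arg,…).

bind(d,f); bind(e,b)

1. bind(d,f)  →  {holds(a), holds(b), holds(d), linked(b), near(a,a), near(a,b), near(a,d), near(d,a), near(d,b), near(e,f), near(f,d)}
2. bind(e,b)  →  {holds(a), holds(d), holds(e), linked(b), near(a,a), near(a,b), near(a,d), near(b,e), near(d,a), near(d,b), near(e,f), near(f,d)}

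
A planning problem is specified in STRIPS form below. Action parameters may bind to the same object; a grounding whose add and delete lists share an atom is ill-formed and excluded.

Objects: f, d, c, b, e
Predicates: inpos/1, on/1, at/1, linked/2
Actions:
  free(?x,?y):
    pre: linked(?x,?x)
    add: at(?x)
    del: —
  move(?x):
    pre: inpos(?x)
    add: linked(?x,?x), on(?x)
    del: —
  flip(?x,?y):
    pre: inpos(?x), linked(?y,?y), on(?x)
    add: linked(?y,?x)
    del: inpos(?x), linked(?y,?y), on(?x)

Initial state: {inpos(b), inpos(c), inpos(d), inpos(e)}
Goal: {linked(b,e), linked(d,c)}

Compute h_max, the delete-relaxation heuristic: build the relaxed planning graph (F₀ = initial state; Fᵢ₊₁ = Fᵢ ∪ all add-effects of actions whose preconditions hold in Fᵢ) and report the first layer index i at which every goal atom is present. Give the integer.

F0 = init (4 atoms)
F1 = F0 ∪ {linked(b,b), linked(c,c), linked(d,d), linked(e,e), on(b), on(c), on(d), on(e)}  (12 atoms)
F2 = F1 ∪ {at(b), at(c), at(d), at(e), linked(b,c), linked(b,d), linked(b,e), linked(c,b), linked(c,d), linked(c,e), linked(d,b), linked(d,c), linked(d,e), linked(e,b), linked(e,c), linked(e,d)}  (28 atoms)
goal ⊆ F2  ⇒  h_max = 2

2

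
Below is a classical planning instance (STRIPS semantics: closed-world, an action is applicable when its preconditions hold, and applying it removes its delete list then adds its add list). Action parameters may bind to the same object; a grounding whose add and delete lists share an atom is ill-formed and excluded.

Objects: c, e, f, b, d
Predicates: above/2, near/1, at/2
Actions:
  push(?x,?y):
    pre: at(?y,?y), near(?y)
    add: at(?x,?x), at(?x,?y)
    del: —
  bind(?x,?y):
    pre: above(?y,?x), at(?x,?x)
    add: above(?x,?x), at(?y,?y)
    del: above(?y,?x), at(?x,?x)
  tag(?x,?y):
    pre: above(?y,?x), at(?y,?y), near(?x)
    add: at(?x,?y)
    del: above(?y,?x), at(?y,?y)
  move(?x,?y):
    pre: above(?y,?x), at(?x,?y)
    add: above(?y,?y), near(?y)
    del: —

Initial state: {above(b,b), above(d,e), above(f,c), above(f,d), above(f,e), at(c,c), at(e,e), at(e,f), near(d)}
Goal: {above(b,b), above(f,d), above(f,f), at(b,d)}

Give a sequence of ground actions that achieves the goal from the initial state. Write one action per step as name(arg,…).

1. bind(e,d)  →  {above(b,b), above(e,e), above(f,c), above(f,d), above(f,e), at(c,c), at(d,d), at(e,f), near(d)}
2. push(b,d)  →  {above(b,b), above(e,e), above(f,c), above(f,d), above(f,e), at(b,b), at(b,d), at(c,c), at(d,d), at(e,f), near(d)}
3. move(e,f)  →  {above(b,b), above(e,e), above(f,c), above(f,d), above(f,e), above(f,f), at(b,b), at(b,d), at(c,c), at(d,d), at(e,f), near(d), near(f)}

bind(e,d); push(b,d); move(e,f)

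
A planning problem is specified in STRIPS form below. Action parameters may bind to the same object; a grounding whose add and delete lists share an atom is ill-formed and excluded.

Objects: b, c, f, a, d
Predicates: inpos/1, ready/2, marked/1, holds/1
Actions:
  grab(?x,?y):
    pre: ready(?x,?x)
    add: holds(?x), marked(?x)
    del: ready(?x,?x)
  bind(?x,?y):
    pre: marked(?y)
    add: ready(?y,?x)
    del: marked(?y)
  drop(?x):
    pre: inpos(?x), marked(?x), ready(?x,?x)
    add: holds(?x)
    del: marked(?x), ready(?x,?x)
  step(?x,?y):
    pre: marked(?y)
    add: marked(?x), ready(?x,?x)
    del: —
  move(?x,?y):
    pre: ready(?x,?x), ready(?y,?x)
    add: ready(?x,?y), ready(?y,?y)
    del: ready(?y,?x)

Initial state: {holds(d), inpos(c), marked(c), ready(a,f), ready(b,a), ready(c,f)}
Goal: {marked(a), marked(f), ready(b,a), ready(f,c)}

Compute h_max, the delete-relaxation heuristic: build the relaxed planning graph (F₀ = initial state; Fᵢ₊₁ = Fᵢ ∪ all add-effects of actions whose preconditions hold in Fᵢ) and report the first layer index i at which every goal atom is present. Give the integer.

2

F0 = init (6 atoms)
F1 = F0 ∪ {marked(a), marked(b), marked(d), marked(f), ready(a,a), ready(b,b), ready(c,a), ready(c,b), ready(c,c), ready(c,d), ready(d,d), ready(f,f)}  (18 atoms)
F2 = F1 ∪ {holds(a), holds(b), holds(c), holds(f), ready(a,b), ready(a,c), ready(a,d), ready(b,c), ready(b,d), ready(b,f), ready(d,a), ready(d,b), ready(d,c), ready(d,f), ready(f,a), ready(f,b), ready(f,c), ready(f,d)}  (36 atoms)
goal ⊆ F2  ⇒  h_max = 2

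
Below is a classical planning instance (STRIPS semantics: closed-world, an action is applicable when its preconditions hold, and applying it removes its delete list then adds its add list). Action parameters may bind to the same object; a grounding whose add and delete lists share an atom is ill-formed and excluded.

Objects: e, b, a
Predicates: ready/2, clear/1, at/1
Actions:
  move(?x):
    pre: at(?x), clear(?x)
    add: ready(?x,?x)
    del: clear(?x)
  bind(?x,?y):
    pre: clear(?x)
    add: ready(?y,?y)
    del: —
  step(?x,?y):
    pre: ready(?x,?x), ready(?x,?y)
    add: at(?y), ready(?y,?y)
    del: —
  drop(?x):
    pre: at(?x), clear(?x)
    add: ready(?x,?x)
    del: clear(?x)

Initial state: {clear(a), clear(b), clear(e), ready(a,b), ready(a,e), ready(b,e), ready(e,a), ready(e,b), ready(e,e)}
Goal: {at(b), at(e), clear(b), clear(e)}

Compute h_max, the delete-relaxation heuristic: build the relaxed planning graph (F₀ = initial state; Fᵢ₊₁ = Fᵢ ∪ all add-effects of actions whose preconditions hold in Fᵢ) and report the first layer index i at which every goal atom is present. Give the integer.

F0 = init (9 atoms)
F1 = F0 ∪ {at(a), at(b), at(e), ready(a,a), ready(b,b)}  (14 atoms)
goal ⊆ F1  ⇒  h_max = 1

1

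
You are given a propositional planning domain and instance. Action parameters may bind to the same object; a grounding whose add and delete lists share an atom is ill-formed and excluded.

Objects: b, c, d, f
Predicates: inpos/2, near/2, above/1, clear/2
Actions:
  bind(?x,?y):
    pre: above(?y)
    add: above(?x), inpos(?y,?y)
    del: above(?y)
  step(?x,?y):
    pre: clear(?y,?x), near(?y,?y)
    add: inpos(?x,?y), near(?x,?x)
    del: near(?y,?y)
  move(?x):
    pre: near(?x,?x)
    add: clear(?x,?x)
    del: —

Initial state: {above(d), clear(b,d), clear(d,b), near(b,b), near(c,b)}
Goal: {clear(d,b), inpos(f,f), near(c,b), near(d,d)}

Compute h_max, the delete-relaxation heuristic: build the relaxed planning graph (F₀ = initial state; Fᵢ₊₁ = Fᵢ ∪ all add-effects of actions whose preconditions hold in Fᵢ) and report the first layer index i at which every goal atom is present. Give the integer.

2

F0 = init (5 atoms)
F1 = F0 ∪ {above(b), above(c), above(f), clear(b,b), inpos(d,b), inpos(d,d), near(d,d)}  (12 atoms)
F2 = F1 ∪ {clear(d,d), inpos(b,b), inpos(b,d), inpos(c,c), inpos(f,f)}  (17 atoms)
goal ⊆ F2  ⇒  h_max = 2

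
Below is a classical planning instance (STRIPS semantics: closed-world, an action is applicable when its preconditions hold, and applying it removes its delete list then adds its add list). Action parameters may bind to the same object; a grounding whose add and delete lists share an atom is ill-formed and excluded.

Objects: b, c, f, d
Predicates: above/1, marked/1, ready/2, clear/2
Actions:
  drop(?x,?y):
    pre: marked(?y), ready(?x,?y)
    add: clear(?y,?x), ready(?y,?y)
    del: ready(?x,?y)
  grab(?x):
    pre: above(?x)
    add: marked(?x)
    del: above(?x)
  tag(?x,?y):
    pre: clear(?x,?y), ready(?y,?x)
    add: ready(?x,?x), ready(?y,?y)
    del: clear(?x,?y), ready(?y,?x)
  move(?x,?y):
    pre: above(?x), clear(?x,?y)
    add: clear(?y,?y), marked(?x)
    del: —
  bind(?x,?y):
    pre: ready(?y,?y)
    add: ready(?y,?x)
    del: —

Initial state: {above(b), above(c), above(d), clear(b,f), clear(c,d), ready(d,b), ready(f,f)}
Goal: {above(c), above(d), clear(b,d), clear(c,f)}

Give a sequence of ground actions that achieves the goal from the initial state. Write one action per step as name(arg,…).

1. grab(b)  →  {above(c), above(d), clear(b,f), clear(c,d), marked(b), ready(d,b), ready(f,f)}
2. drop(d,b)  →  {above(c), above(d), clear(b,d), clear(b,f), clear(c,d), marked(b), ready(b,b), ready(f,f)}
3. move(c,d)  →  {above(c), above(d), clear(b,d), clear(b,f), clear(c,d), clear(d,d), marked(b), marked(c), ready(b,b), ready(f,f)}
4. bind(c,f)  →  {above(c), above(d), clear(b,d), clear(b,f), clear(c,d), clear(d,d), marked(b), marked(c), ready(b,b), ready(f,c), ready(f,f)}
5. drop(f,c)  →  {above(c), above(d), clear(b,d), clear(b,f), clear(c,d), clear(c,f), clear(d,d), marked(b), marked(c), ready(b,b), ready(c,c), ready(f,f)}

grab(b); drop(d,b); move(c,d); bind(c,f); drop(f,c)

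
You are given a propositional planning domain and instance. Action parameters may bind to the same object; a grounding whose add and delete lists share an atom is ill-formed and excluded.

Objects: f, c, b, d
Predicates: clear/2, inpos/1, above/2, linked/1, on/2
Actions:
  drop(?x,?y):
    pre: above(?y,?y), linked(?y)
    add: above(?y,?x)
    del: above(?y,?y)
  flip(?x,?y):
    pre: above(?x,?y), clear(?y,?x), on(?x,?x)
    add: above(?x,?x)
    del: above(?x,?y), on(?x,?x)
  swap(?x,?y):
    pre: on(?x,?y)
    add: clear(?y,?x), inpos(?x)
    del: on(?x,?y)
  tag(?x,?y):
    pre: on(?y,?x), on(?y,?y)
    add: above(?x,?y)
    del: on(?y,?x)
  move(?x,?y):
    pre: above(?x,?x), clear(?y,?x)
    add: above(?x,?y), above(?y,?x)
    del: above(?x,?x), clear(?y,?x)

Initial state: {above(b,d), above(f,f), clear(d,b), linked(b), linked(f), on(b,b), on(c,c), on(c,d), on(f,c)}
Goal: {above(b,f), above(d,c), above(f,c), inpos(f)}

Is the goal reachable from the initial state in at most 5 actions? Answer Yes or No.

Yes

1. drop(c,f)  →  {above(b,d), above(f,c), clear(d,b), linked(b), linked(f), on(b,b), on(c,c), on(c,d), on(f,c)}
2. flip(b,d)  →  {above(b,b), above(f,c), clear(d,b), linked(b), linked(f), on(c,c), on(c,d), on(f,c)}
3. drop(f,b)  →  {above(b,f), above(f,c), clear(d,b), linked(b), linked(f), on(c,c), on(c,d), on(f,c)}
4. swap(f,c)  →  {above(b,f), above(f,c), clear(c,f), clear(d,b), inpos(f), linked(b), linked(f), on(c,c), on(c,d)}
5. tag(d,c)  →  {above(b,f), above(d,c), above(f,c), clear(c,f), clear(d,b), inpos(f), linked(b), linked(f), on(c,c)}
optimal plan length = 5; 5 ≤ 5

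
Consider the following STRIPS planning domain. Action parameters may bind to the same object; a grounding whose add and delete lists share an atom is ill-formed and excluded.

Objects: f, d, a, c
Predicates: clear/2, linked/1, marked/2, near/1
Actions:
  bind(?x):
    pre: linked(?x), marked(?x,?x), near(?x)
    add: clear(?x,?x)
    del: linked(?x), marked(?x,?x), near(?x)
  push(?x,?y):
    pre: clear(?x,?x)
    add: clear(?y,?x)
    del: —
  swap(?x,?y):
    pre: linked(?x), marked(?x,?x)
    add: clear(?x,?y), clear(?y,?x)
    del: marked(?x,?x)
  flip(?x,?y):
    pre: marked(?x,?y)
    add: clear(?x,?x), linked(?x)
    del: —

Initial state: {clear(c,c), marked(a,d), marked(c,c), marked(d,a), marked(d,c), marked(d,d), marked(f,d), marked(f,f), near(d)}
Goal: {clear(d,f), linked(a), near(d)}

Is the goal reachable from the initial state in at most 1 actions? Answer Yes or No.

No

1. flip(f,f)  →  {clear(c,c), clear(f,f), linked(f), marked(a,d), marked(c,c), marked(d,a), marked(d,c), marked(d,d), marked(f,d), marked(f,f), near(d)}
2. push(f,d)  →  {clear(c,c), clear(d,f), clear(f,f), linked(f), marked(a,d), marked(c,c), marked(d,a), marked(d,c), marked(d,d), marked(f,d), marked(f,f), near(d)}
3. flip(a,d)  →  {clear(a,a), clear(c,c), clear(d,f), clear(f,f), linked(a), linked(f), marked(a,d), marked(c,c), marked(d,a), marked(d,c), marked(d,d), marked(f,d), marked(f,f), near(d)}
optimal plan length = 3; 3 > 1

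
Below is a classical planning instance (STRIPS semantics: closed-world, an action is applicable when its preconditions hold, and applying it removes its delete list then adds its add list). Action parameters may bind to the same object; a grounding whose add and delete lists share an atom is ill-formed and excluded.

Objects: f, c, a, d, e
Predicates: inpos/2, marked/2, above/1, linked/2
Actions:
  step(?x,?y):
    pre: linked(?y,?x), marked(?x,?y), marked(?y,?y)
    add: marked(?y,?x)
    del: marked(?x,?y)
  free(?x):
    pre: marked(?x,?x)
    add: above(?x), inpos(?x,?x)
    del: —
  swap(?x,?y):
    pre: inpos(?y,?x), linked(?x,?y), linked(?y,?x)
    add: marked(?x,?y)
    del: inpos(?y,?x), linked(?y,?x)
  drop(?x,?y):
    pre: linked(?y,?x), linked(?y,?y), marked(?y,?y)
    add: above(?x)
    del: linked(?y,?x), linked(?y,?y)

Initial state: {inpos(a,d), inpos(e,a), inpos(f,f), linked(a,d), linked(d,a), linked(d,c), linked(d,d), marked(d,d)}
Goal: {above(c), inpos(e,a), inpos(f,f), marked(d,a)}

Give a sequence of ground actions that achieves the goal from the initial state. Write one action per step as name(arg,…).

1. swap(d,a)  →  {inpos(e,a), inpos(f,f), linked(d,a), linked(d,c), linked(d,d), marked(d,a), marked(d,d)}
2. drop(c,d)  →  {above(c), inpos(e,a), inpos(f,f), linked(d,a), marked(d,a), marked(d,d)}

swap(d,a); drop(c,d)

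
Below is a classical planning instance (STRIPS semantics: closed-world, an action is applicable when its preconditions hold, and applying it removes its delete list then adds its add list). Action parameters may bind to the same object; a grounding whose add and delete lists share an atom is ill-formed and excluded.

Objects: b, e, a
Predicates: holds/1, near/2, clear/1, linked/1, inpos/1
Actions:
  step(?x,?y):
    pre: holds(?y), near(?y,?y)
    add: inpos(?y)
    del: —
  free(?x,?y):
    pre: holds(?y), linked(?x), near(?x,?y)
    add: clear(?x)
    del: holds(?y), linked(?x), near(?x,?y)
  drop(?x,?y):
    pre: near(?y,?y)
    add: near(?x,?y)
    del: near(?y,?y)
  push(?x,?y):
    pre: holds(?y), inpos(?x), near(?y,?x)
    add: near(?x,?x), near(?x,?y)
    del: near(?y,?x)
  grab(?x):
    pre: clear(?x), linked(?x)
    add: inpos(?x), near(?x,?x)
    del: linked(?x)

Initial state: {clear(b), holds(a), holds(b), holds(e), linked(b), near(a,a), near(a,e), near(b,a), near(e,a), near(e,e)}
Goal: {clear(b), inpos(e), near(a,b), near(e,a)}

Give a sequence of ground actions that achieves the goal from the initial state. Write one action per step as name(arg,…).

step(b,e); step(b,a); push(a,b)

1. step(b,e)  →  {clear(b), holds(a), holds(b), holds(e), inpos(e), linked(b), near(a,a), near(a,e), near(b,a), near(e,a), near(e,e)}
2. step(b,a)  →  {clear(b), holds(a), holds(b), holds(e), inpos(a), inpos(e), linked(b), near(a,a), near(a,e), near(b,a), near(e,a), near(e,e)}
3. push(a,b)  →  {clear(b), holds(a), holds(b), holds(e), inpos(a), inpos(e), linked(b), near(a,a), near(a,b), near(a,e), near(e,a), near(e,e)}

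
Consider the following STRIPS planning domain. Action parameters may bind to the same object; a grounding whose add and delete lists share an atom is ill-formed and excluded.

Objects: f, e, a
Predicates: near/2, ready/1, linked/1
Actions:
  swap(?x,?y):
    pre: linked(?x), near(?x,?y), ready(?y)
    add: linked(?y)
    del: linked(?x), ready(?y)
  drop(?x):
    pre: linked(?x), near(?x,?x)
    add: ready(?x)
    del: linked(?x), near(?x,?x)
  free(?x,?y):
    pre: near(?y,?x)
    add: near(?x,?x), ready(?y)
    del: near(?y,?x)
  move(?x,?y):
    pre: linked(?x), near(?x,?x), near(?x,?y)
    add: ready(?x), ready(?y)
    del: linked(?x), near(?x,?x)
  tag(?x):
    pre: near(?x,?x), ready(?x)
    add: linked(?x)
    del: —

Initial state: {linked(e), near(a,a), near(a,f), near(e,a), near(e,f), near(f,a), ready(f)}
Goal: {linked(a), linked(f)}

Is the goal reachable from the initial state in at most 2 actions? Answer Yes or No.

1. swap(e,f)  →  {linked(f), near(a,a), near(a,f), near(e,a), near(e,f), near(f,a)}
2. free(f,a)  →  {linked(f), near(a,a), near(e,a), near(e,f), near(f,a), near(f,f), ready(a)}
3. tag(a)  →  {linked(a), linked(f), near(a,a), near(e,a), near(e,f), near(f,a), near(f,f), ready(a)}
optimal plan length = 3; 3 > 2

No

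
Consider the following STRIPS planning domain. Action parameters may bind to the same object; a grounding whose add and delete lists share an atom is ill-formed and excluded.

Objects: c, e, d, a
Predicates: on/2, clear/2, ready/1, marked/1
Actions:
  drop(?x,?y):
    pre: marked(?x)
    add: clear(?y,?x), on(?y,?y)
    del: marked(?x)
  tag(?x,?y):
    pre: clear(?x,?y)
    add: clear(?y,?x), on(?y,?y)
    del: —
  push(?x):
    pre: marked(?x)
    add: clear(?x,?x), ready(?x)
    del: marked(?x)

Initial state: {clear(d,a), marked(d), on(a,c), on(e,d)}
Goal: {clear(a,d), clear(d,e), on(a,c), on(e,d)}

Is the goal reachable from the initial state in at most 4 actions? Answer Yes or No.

Yes

1. drop(d,e)  →  {clear(d,a), clear(e,d), on(a,c), on(e,d), on(e,e)}
2. tag(e,d)  →  {clear(d,a), clear(d,e), clear(e,d), on(a,c), on(d,d), on(e,d), on(e,e)}
3. tag(d,a)  →  {clear(a,d), clear(d,a), clear(d,e), clear(e,d), on(a,a), on(a,c), on(d,d), on(e,d), on(e,e)}
optimal plan length = 3; 3 ≤ 4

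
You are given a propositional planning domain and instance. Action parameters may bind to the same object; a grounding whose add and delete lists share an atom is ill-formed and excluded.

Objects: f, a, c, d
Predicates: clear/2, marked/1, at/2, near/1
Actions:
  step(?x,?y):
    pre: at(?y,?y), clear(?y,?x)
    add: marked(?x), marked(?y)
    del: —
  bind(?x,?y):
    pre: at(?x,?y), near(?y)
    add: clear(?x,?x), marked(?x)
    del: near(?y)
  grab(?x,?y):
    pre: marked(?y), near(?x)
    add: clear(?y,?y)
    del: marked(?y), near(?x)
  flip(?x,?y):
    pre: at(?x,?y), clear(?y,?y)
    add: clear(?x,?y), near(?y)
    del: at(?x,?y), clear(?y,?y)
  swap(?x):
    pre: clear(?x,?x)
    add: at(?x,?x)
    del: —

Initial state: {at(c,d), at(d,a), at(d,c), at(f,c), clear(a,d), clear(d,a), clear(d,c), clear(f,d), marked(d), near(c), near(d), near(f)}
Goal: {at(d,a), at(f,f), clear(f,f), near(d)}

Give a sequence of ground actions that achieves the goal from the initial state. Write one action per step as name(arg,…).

bind(f,c); swap(f)

1. bind(f,c)  →  {at(c,d), at(d,a), at(d,c), at(f,c), clear(a,d), clear(d,a), clear(d,c), clear(f,d), clear(f,f), marked(d), marked(f), near(d), near(f)}
2. swap(f)  →  {at(c,d), at(d,a), at(d,c), at(f,c), at(f,f), clear(a,d), clear(d,a), clear(d,c), clear(f,d), clear(f,f), marked(d), marked(f), near(d), near(f)}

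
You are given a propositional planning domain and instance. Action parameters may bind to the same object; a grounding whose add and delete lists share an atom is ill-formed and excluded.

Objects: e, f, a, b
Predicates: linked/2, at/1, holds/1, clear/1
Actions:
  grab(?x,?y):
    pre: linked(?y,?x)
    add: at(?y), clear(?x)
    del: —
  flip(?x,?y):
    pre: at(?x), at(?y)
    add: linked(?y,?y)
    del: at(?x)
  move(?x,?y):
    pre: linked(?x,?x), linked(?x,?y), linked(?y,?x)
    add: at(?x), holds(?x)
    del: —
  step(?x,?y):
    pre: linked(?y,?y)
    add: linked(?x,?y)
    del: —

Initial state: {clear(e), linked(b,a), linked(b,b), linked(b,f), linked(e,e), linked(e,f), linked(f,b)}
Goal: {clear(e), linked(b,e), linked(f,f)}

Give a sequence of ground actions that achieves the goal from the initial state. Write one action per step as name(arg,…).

1. grab(b,f)  →  {at(f), clear(b), clear(e), linked(b,a), linked(b,b), linked(b,f), linked(e,e), linked(e,f), linked(f,b)}
2. flip(f,f)  →  {clear(b), clear(e), linked(b,a), linked(b,b), linked(b,f), linked(e,e), linked(e,f), linked(f,b), linked(f,f)}
3. step(b,e)  →  {clear(b), clear(e), linked(b,a), linked(b,b), linked(b,e), linked(b,f), linked(e,e), linked(e,f), linked(f,b), linked(f,f)}

grab(b,f); flip(f,f); step(b,e)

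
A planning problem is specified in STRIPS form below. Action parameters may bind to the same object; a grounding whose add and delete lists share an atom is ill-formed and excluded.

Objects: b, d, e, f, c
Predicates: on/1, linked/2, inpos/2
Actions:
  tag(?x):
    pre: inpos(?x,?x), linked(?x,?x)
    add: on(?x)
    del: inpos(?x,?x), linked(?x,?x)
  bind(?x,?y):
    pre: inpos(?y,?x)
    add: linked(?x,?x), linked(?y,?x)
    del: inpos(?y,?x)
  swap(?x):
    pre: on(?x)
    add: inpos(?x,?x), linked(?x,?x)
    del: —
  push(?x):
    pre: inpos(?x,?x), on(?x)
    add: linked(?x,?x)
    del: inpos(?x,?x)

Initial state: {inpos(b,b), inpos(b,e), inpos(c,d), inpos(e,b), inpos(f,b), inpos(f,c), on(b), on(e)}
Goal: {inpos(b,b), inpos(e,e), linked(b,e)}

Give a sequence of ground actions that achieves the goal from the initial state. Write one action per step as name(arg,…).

bind(e,b); swap(e)

1. bind(e,b)  →  {inpos(b,b), inpos(c,d), inpos(e,b), inpos(f,b), inpos(f,c), linked(b,e), linked(e,e), on(b), on(e)}
2. swap(e)  →  {inpos(b,b), inpos(c,d), inpos(e,b), inpos(e,e), inpos(f,b), inpos(f,c), linked(b,e), linked(e,e), on(b), on(e)}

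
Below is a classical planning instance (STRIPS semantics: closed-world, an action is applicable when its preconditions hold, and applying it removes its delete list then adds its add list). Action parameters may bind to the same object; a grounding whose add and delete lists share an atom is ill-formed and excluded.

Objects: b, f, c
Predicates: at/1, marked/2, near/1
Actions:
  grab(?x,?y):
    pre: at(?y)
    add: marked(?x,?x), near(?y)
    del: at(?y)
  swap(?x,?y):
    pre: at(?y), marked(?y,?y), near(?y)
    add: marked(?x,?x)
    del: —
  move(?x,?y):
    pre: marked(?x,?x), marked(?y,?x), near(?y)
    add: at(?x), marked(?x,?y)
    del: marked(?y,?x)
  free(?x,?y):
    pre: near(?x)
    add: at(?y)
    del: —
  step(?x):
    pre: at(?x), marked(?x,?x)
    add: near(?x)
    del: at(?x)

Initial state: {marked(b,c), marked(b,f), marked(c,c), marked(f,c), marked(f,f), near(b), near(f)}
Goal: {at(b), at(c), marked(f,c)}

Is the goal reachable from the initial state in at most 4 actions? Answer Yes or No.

Yes

1. move(c,b)  →  {at(c), marked(b,f), marked(c,b), marked(c,c), marked(f,c), marked(f,f), near(b), near(f)}
2. free(b,b)  →  {at(b), at(c), marked(b,f), marked(c,b), marked(c,c), marked(f,c), marked(f,f), near(b), near(f)}
optimal plan length = 2; 2 ≤ 4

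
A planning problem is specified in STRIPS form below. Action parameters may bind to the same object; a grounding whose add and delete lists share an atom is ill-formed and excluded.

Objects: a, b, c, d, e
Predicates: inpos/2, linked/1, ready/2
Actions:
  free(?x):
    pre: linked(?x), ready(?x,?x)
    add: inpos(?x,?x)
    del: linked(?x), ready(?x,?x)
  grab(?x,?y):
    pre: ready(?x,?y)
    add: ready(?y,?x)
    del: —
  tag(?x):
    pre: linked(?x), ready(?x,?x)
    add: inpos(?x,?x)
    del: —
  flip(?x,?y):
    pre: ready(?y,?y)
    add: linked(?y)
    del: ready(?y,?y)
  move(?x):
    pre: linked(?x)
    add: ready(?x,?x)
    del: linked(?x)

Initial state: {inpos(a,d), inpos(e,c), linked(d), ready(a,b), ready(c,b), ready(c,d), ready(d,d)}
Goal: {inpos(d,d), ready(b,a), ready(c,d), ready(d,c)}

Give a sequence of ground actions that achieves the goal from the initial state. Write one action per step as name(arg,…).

1. free(d)  →  {inpos(a,d), inpos(d,d), inpos(e,c), ready(a,b), ready(c,b), ready(c,d)}
2. grab(a,b)  →  {inpos(a,d), inpos(d,d), inpos(e,c), ready(a,b), ready(b,a), ready(c,b), ready(c,d)}
3. grab(c,d)  →  {inpos(a,d), inpos(d,d), inpos(e,c), ready(a,b), ready(b,a), ready(c,b), ready(c,d), ready(d,c)}

free(d); grab(a,b); grab(c,d)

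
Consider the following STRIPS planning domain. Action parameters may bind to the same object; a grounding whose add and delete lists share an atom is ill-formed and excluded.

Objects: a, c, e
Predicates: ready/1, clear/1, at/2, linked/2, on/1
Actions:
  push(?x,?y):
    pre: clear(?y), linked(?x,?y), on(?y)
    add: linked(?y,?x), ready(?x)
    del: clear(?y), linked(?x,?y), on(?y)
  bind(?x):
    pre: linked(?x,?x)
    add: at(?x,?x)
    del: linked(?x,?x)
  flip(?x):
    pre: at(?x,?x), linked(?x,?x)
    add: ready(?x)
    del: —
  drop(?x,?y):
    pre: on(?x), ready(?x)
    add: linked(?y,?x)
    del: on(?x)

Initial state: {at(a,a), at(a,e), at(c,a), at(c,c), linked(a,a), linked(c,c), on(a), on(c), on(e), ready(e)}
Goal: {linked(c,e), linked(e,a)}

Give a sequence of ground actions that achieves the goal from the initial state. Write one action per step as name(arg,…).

1. flip(a)  →  {at(a,a), at(a,e), at(c,a), at(c,c), linked(a,a), linked(c,c), on(a), on(c), on(e), ready(a), ready(e)}
2. drop(a,e)  →  {at(a,a), at(a,e), at(c,a), at(c,c), linked(a,a), linked(c,c), linked(e,a), on(c), on(e), ready(a), ready(e)}
3. drop(e,c)  →  {at(a,a), at(a,e), at(c,a), at(c,c), linked(a,a), linked(c,c), linked(c,e), linked(e,a), on(c), ready(a), ready(e)}

flip(a); drop(a,e); drop(e,c)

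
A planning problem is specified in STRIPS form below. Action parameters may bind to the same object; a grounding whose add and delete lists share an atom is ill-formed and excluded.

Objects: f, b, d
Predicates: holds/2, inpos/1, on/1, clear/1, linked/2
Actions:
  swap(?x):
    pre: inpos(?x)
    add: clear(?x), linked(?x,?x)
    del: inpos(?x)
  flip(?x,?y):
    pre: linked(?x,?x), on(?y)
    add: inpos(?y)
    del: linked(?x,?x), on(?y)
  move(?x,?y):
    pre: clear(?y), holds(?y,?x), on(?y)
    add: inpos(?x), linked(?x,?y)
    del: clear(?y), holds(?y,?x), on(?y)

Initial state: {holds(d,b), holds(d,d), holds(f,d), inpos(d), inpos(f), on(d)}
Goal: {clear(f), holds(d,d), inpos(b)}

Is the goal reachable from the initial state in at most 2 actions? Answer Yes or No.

1. swap(f)  →  {clear(f), holds(d,b), holds(d,d), holds(f,d), inpos(d), linked(f,f), on(d)}
2. swap(d)  →  {clear(d), clear(f), holds(d,b), holds(d,d), holds(f,d), linked(d,d), linked(f,f), on(d)}
3. move(b,d)  →  {clear(f), holds(d,d), holds(f,d), inpos(b), linked(b,d), linked(d,d), linked(f,f)}
optimal plan length = 3; 3 > 2

No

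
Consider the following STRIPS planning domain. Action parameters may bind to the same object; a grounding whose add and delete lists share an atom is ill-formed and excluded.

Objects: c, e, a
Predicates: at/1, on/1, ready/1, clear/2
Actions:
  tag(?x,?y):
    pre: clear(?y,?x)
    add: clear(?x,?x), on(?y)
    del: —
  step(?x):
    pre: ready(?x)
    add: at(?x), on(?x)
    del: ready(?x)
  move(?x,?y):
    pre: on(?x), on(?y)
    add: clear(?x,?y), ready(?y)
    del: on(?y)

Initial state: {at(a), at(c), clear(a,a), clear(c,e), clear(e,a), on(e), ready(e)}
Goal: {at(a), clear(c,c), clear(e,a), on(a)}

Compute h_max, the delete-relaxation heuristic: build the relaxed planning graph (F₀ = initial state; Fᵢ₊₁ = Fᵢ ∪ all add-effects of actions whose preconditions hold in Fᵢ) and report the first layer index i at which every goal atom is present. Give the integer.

F0 = init (7 atoms)
F1 = F0 ∪ {at(e), clear(e,e), on(a), on(c)}  (11 atoms)
F2 = F1 ∪ {clear(a,c), clear(a,e), clear(c,a), clear(c,c), clear(e,c), ready(a), ready(c)}  (18 atoms)
goal ⊆ F2  ⇒  h_max = 2

2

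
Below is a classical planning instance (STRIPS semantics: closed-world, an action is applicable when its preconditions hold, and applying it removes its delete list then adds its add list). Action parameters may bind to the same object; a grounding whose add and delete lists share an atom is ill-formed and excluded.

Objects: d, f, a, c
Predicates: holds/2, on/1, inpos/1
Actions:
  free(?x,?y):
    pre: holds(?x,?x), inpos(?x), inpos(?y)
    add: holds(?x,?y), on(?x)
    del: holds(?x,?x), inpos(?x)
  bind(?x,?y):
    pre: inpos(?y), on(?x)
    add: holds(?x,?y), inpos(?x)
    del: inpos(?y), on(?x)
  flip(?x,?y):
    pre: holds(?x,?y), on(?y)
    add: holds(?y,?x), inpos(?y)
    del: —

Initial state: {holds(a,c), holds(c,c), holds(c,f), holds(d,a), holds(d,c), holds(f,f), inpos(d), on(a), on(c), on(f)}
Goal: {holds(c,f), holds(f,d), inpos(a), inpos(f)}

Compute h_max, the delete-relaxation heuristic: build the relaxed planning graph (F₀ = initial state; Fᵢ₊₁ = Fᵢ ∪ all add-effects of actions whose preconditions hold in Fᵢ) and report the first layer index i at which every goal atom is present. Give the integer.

F0 = init (10 atoms)
F1 = F0 ∪ {holds(a,d), holds(c,a), holds(c,d), holds(f,c), holds(f,d), inpos(a), inpos(c), inpos(f)}  (18 atoms)
goal ⊆ F1  ⇒  h_max = 1

1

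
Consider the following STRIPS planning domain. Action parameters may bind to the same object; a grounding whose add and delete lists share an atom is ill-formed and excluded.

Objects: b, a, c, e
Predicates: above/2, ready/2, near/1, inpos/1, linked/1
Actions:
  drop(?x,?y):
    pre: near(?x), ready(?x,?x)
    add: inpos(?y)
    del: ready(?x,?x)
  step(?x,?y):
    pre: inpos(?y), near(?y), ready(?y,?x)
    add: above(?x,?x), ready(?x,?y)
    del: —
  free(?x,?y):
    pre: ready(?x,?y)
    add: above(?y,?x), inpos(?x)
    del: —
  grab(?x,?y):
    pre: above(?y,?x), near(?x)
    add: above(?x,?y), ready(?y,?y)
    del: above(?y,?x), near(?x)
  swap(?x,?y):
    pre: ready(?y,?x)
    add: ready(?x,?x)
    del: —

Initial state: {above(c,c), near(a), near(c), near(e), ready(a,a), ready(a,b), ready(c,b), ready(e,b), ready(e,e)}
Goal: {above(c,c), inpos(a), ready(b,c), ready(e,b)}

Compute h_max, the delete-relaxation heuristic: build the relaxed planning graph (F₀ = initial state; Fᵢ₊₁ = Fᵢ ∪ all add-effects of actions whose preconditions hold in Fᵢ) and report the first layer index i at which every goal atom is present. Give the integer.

F0 = init (9 atoms)
F1 = F0 ∪ {above(a,a), above(b,a), above(b,c), above(b,e), above(e,e), inpos(a), inpos(b), inpos(c), inpos(e), ready(b,b)}  (19 atoms)
F2 = F1 ∪ {above(a,b), above(b,b), above(c,b), above(e,b), ready(b,a), ready(b,c), ready(b,e)}  (26 atoms)
goal ⊆ F2  ⇒  h_max = 2

2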